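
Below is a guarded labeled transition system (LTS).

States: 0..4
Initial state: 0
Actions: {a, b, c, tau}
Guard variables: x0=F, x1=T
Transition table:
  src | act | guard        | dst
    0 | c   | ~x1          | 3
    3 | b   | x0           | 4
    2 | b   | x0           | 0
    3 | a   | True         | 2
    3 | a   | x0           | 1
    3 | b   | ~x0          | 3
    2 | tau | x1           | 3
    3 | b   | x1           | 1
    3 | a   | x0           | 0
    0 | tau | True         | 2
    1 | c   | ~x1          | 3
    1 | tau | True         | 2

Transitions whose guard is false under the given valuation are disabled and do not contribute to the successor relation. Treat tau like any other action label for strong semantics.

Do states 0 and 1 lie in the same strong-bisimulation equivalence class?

Bisimulation quotient by refinement:
  π0 = {{0,1,2,3,4}}
  π1 = {{0,1,2},{3},{4}}
  π2 = {{0,1},{2},{3},{4}}
4 equivalence class(es) (converged in 3)
[0]={0,1}  [1]={0,1}

Answer: BISIMILAR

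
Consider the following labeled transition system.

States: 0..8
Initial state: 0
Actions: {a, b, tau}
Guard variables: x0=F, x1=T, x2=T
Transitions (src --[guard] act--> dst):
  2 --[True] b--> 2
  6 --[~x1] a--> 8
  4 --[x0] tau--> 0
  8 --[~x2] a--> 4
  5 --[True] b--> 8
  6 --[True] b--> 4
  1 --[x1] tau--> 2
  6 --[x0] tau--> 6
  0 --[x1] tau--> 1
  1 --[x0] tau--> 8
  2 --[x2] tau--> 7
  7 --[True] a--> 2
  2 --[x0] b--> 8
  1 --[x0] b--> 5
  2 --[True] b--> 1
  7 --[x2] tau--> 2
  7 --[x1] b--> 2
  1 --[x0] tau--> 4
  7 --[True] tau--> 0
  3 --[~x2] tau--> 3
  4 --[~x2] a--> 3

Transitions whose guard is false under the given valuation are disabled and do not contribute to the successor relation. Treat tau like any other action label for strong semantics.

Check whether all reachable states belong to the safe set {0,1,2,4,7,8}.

Answer: INVARIANT HOLDS

Trace:
Inv-set: {0,1,2,4,7,8}
R = {0,1,2,7}
  0: ok
  1: ok
  2: ok
  7: ok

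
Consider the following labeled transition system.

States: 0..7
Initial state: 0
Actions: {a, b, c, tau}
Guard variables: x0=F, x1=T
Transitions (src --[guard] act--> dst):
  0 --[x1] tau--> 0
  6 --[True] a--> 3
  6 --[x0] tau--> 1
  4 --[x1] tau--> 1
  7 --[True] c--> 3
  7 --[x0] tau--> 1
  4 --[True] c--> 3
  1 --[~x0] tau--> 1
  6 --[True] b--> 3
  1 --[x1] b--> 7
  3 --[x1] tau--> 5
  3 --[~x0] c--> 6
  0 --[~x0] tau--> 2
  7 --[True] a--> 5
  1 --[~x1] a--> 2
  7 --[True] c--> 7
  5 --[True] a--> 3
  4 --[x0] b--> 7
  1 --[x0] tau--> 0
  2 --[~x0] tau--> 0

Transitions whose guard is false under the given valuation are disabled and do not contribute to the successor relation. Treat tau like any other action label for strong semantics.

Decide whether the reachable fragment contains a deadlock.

Answer: DEADLOCK-FREE

Analysis:
Reachable = {0,2}
  0: tau→0  tau→2  [2 out]
  2: tau→0  [1 out]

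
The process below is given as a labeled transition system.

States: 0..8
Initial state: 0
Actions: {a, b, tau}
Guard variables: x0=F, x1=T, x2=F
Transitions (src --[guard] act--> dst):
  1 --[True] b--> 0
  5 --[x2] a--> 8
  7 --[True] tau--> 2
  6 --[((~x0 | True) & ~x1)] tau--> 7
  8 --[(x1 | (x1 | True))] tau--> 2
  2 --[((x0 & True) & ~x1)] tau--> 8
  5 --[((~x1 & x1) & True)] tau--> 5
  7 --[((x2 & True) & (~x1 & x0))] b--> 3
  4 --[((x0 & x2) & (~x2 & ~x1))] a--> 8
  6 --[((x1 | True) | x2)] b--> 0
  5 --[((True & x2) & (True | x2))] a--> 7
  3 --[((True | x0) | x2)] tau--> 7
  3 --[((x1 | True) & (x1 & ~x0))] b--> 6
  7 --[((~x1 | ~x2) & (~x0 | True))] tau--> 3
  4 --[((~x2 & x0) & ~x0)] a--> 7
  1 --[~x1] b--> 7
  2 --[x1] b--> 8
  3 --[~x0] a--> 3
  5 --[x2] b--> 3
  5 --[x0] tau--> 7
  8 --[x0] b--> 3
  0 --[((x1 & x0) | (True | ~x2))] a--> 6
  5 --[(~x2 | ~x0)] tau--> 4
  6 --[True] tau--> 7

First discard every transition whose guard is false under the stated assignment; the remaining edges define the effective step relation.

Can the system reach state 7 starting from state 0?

12 transition(s) survive guard evaluation.
Layer 0: {0}
Layer 1: {6}  cumulative {0,6}
Layer 2: {7}  cumulative {0,6,7}
Layer 3: {2,3}  cumulative {0,2,3,6,7}
Layer 4: {8}  cumulative {0,2,3,6,7,8}
Reachable = {0,2,3,6,7,8}
witness 7: a·tau

Answer: REACHABLE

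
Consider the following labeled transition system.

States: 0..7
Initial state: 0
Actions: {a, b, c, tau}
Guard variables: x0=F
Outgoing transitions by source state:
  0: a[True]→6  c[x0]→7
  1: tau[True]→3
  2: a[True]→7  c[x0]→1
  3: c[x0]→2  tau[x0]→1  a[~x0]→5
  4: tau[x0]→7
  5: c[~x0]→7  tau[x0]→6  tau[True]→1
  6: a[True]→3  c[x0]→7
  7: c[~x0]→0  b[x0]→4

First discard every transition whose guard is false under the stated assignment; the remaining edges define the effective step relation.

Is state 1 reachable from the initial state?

Answer: REACHABLE

Analysis:
8 transition(s) survive guard evaluation.
depth 0: {0}
depth 1: {6}  total {0,6}
depth 2: {3}  total {0,3,6}
depth 3: {5}  total {0,3,5,6}
depth 4: {1,7}  total {0,1,3,5,6,7}
Reachable = {0,1,3,5,6,7}
Path to 1: a·a·a·tau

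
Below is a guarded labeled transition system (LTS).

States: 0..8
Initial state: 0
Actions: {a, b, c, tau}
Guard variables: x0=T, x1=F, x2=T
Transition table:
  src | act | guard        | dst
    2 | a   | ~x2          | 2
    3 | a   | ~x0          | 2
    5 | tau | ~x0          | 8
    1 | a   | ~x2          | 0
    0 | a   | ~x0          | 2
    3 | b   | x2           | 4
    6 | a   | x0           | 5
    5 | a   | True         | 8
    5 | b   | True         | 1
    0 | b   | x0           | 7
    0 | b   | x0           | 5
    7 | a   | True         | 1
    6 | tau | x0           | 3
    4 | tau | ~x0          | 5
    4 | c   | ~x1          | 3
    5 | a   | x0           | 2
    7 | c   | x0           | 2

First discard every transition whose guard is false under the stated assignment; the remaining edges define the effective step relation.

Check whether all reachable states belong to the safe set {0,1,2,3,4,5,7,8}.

Allowed set {0,1,2,3,4,5,7,8}
Reachable = {0,1,2,5,7,8}
  0: ✓
  1: ✓
  2: ✓
  5: ✓
  7: ✓
  8: ✓

Answer: INVARIANT HOLDS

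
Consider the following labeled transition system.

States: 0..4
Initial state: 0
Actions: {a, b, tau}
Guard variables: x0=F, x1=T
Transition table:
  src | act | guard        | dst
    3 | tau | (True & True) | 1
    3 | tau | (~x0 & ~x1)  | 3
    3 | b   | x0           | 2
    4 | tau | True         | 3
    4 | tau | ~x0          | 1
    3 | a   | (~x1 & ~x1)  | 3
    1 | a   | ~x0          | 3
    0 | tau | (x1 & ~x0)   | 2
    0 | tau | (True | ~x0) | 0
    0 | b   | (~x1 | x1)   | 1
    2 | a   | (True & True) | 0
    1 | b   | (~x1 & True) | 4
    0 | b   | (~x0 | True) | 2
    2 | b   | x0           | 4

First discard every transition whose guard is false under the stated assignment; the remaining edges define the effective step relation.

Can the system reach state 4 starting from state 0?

9 transition(s) survive guard evaluation.
Layer 0: {0}
Layer 1: {1,2}  now seen {0,1,2}
Layer 2: {3}  now seen {0,1,2,3}
Reachable = {0,1,2,3}

Answer: UNREACHABLE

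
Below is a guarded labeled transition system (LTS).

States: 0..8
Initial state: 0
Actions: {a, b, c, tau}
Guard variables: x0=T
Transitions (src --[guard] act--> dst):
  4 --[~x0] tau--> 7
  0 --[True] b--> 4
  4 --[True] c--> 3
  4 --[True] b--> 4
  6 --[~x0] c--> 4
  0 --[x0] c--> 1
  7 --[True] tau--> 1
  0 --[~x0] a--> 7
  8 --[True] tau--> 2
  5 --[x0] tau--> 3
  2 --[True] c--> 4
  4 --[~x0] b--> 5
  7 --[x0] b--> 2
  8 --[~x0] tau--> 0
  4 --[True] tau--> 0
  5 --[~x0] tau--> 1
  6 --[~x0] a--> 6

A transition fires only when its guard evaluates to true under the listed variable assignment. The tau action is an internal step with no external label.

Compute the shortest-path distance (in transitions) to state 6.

Answer: UNREACHABLE

Analysis:
BFS to 6:
  depth 0: {0}
  depth 1: {1,4}
  depth 2: {3}
6 never appears.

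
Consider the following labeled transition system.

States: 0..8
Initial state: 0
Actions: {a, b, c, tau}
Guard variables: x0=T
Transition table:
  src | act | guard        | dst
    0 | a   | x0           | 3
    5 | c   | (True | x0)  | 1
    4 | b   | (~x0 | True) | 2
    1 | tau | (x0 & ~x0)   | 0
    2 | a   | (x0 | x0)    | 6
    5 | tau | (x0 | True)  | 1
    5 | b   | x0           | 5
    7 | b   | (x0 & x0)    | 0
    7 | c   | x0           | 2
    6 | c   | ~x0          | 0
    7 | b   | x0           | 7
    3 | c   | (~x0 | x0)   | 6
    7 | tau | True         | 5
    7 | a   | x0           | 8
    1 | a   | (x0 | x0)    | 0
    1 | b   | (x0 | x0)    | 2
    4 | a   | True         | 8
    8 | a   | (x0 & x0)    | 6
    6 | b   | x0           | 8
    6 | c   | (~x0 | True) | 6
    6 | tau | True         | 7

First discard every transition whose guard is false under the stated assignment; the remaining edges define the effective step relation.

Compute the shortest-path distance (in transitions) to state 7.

BFS to 7:
  Layer 0: {0}
  Layer 1: {3}
  Layer 2: {6}
  Layer 3: {7,8}
depth(7)=3, e.g. a·c·tau

Answer: 3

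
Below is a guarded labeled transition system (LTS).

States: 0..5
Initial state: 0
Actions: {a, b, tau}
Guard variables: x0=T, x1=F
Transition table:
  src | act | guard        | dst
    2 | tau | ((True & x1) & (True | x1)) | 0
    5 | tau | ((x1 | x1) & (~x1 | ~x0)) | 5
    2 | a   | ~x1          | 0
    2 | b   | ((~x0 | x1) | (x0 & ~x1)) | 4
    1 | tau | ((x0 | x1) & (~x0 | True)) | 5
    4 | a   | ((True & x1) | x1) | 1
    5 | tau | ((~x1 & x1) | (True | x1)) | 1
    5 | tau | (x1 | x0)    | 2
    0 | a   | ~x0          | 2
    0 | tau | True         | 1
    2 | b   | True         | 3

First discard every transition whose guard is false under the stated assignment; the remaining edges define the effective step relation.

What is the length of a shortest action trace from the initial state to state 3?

BFS to 3:
  L0 = {0}
  L1 = {1}
  L2 = {5}
  L3 = {2}
  L4 = {3,4}
3 enters at depth 4; path tau·tau·tau·b

Answer: 4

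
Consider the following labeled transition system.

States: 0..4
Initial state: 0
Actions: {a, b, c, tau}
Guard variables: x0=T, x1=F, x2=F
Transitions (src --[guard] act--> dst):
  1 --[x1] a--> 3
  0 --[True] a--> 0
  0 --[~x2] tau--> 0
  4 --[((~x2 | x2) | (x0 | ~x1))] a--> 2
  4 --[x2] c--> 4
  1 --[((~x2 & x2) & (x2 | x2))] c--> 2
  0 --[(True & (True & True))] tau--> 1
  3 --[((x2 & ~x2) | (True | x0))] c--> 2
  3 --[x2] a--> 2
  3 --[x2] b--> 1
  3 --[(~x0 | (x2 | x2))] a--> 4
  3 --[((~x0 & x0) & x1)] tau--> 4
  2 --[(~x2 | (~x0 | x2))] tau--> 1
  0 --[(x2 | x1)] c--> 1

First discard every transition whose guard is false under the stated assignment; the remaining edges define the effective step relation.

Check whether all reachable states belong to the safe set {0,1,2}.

Safe = {0,1,2}
Reachable = {0,1}
  0: ok
  1: ok

Answer: INVARIANT HOLDS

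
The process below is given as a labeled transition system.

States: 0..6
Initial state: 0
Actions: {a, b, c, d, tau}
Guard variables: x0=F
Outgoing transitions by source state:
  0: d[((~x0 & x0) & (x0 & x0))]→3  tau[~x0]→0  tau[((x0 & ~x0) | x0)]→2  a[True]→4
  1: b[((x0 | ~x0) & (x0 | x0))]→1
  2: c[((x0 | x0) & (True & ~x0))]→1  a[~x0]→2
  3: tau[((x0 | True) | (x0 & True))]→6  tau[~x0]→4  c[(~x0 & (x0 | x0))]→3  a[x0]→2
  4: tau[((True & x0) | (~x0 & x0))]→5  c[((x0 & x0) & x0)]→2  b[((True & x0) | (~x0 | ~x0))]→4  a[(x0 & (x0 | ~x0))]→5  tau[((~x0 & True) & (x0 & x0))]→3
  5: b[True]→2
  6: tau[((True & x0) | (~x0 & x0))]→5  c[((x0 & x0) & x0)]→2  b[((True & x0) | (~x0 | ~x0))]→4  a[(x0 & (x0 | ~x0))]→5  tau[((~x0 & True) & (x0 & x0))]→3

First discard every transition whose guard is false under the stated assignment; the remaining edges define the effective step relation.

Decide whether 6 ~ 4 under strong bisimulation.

Refine partition for ~:
  P[0] = {{0,1,2,3,4,5,6}}
  P[1] = {{0},{1},{2},{3},{4,5,6}}
  P[2] = {{0},{1},{2},{3},{4,6},{5}}
Fixed point at round 3; 6 class(es).
class of 6: {4,6}; class of 4: {4,6}

Answer: BISIMILAR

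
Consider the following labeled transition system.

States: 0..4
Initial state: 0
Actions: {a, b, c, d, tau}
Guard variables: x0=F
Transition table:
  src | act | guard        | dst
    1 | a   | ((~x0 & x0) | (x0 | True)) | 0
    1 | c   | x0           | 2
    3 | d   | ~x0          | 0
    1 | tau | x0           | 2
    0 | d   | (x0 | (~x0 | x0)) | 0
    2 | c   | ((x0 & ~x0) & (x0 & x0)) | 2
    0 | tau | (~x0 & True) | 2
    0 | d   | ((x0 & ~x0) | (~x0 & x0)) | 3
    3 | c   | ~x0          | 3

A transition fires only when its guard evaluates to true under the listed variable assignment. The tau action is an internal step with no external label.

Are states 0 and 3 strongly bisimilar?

Bisimulation quotient by refinement:
  π0 = {{0,1,2,3,4}}
  π1 = {{0},{1},{2,4},{3}}
stable after 2 split(s): 4 block(s)
0∈{0}, 3∈{3}

Answer: NOT BISIMILAR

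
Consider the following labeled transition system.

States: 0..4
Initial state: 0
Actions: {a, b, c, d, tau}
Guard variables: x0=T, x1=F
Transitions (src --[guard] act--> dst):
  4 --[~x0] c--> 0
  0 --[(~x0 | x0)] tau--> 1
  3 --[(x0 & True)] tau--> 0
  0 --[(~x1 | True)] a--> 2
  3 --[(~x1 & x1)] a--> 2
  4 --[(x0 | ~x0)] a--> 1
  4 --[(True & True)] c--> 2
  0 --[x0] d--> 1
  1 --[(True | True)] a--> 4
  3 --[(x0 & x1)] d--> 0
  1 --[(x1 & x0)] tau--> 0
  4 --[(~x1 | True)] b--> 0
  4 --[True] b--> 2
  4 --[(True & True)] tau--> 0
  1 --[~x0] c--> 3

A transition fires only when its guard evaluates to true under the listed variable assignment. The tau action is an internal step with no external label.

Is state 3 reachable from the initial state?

Answer: UNREACHABLE

Working:
After dropping false guards: 10 live edges.
Layer 0: {0}
Layer 1: {1,2}  now seen {0,1,2}
Layer 2: {4}  now seen {0,1,2,4}
Reachable = {0,1,2,4}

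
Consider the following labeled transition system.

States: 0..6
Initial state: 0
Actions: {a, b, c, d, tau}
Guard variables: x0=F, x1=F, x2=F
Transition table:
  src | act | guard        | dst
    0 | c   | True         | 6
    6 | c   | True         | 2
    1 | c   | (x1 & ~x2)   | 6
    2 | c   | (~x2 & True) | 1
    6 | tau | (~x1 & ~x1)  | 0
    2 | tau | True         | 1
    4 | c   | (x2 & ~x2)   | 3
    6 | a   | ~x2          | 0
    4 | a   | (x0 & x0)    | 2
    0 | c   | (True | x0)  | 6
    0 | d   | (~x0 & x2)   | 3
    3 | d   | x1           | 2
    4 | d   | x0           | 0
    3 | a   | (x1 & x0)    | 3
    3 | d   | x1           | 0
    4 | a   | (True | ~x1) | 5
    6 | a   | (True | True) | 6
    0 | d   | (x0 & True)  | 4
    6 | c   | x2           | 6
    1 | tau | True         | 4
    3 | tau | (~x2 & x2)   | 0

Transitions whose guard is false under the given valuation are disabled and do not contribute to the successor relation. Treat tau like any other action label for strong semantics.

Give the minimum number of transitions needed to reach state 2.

Answer: 2

Trace:
Layered search for 2:
  L0 = {0}
  L1 = {6}
  L2 = {2}
depth(2)=2, e.g. c·c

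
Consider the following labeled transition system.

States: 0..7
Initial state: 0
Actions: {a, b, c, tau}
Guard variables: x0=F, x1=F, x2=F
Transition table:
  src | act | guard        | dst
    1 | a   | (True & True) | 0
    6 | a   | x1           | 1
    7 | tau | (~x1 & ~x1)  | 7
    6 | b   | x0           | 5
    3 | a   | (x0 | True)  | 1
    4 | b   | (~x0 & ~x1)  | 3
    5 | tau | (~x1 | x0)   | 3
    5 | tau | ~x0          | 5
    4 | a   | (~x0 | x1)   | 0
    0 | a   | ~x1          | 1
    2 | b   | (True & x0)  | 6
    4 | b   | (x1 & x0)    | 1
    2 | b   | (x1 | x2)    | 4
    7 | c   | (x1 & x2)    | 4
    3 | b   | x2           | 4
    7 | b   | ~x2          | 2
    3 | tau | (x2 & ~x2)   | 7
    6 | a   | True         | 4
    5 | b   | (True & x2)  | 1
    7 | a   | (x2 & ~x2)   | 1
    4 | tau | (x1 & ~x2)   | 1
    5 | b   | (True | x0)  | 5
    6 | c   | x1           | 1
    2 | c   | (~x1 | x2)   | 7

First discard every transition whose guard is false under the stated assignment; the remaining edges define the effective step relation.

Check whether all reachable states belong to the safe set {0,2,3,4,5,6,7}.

Allowed set {0,2,3,4,5,6,7}
R = {0,1}
  0: ok
  1: VIOLATES
reach 1 via a — violates

Answer: INVARIANT VIOLATED at state 1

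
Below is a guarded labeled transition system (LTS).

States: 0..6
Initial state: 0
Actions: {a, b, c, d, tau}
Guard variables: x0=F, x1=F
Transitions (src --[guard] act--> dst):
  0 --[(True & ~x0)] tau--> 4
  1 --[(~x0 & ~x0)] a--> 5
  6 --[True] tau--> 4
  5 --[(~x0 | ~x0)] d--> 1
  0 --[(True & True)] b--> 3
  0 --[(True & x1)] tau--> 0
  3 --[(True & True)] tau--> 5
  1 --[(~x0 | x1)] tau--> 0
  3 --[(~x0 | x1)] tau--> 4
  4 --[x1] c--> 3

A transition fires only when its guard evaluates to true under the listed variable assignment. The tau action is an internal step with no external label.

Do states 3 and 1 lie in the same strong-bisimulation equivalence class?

Answer: NOT BISIMILAR

Analysis:
Bisimulation quotient by refinement:
  P[0] = {{0,1,2,3,4,5,6}}
  P[1] = {{0},{1},{2,4},{3,6},{5}}
  P[2] = {{0},{1},{2,4},{3},{5},{6}}
stable after 3 split(s): 6 block(s)
3∈{3}, 1∈{1}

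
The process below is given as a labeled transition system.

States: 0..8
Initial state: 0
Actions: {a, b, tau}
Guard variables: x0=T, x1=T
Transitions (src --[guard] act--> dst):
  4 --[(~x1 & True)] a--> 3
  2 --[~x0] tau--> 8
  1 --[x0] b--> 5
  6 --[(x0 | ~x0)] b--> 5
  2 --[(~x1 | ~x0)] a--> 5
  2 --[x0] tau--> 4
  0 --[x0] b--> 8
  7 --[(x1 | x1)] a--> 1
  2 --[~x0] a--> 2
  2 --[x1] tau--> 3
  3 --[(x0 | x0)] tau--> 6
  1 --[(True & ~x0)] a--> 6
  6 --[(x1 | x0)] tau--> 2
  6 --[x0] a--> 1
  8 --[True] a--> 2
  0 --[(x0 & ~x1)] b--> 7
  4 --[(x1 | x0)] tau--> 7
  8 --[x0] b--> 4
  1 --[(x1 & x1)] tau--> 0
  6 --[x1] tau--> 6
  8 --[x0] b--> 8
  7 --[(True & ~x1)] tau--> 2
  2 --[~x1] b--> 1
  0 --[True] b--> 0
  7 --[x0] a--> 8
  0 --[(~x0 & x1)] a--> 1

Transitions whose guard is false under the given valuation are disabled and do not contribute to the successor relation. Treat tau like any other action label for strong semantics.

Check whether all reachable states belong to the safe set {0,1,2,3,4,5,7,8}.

Safe = {0,1,2,3,4,5,7,8}
Reachable = {0,1,2,3,4,5,6,7,8}
  0: ✓
  1: ✓
  2: ✓
  3: ✓
  4: ✓
  5: ✓
  6: ✗ unsafe
  7: ✓
  8: ✓
reach 6 via b·a·tau·tau — violates

Answer: INVARIANT VIOLATED at state 6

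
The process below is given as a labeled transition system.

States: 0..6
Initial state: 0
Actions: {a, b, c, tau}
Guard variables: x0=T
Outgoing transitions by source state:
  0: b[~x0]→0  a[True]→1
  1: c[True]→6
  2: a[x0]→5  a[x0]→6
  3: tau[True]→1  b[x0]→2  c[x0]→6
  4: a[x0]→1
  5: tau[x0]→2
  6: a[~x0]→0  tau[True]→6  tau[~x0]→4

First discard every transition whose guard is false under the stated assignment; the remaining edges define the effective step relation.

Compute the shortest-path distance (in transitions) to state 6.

BFS to 6:
  depth 0: {0}
  depth 1: {1}
  depth 2: {6}
first hit 6 at d=2 via a·c

Answer: 2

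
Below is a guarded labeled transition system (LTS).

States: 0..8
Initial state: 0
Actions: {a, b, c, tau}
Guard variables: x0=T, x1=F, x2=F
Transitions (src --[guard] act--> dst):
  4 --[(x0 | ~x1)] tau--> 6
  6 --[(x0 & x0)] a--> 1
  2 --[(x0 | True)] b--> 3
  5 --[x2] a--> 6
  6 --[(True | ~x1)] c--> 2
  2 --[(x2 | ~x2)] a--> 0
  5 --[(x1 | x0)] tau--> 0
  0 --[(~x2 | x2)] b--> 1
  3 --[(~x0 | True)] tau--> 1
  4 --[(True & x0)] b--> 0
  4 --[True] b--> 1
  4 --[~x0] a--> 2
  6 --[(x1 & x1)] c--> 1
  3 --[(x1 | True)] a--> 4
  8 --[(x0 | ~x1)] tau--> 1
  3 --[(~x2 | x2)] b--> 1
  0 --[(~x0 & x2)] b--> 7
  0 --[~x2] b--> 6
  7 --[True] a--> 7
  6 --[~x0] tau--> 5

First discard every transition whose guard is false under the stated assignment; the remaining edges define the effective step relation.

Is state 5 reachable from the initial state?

Answer: UNREACHABLE

Analysis:
After dropping false guards: 15 live edges.
L0 = {0}
L1 = {1,6}  cumulative {0,1,6}
L2 = {2}  cumulative {0,1,2,6}
L3 = {3}  cumulative {0,1,2,3,6}
L4 = {4}  cumulative {0,1,2,3,4,6}
R = {0,1,2,3,4,6}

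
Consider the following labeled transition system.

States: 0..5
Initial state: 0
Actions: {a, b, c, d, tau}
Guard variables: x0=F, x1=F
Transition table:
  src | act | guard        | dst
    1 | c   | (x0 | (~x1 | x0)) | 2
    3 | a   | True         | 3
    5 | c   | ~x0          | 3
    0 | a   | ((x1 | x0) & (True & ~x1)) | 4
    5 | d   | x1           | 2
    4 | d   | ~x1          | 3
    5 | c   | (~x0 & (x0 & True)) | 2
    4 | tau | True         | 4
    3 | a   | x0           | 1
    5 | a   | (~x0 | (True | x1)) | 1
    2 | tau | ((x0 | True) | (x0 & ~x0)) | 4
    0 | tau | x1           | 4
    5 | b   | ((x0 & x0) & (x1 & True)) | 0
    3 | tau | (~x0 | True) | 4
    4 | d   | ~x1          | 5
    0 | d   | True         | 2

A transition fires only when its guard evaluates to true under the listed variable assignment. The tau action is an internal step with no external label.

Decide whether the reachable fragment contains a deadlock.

Reach set: {0,1,2,3,4,5}
  0: d→2  [deg 1]
  1: c→2  [deg 1]
  2: tau→4  [deg 1]
  3: a→3  tau→4  [deg 2]
  4: d→3  d→5  tau→4  [deg 3]
  5: a→1  c→3  [deg 2]

Answer: DEADLOCK-FREE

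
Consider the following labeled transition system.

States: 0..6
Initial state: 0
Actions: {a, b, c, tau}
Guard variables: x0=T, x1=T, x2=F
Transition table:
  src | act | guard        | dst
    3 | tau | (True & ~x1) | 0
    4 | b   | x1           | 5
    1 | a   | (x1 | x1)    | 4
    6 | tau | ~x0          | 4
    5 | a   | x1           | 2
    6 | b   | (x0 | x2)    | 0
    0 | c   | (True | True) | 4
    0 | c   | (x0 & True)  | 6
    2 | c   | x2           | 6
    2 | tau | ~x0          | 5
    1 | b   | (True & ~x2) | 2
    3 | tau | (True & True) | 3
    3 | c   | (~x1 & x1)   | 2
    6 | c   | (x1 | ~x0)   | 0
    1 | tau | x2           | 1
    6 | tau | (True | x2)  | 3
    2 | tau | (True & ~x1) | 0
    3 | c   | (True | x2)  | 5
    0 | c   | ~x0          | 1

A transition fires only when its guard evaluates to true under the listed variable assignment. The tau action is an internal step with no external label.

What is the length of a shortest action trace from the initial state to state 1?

Answer: UNREACHABLE

Trace:
BFS to 1:
  L0 = {0}
  L1 = {4,6}
  L2 = {3,5}
  L3 = {2}
1 never appears.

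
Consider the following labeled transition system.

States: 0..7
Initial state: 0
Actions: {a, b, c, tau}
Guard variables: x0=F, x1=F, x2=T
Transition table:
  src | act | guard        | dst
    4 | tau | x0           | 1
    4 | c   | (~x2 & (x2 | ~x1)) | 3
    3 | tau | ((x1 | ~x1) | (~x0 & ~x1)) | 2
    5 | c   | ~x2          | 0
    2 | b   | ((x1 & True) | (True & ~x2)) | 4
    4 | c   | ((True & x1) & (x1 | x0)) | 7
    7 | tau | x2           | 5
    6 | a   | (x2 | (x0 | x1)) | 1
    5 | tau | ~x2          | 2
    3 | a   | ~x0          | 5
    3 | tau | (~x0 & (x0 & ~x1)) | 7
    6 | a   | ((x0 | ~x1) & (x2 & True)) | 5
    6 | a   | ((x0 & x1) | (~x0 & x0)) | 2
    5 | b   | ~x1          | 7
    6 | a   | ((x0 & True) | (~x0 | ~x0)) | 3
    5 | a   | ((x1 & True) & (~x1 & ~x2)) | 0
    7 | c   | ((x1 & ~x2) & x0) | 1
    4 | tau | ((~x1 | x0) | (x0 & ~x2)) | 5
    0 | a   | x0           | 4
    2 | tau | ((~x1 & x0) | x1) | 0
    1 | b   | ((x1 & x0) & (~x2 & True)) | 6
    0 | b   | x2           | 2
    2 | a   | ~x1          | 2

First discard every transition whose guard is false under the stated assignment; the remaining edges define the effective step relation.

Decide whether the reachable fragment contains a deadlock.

Answer: DEADLOCK-FREE

Trace:
Reach set: {0,2}
  0: b→2  [1 out]
  2: a→2  [1 out]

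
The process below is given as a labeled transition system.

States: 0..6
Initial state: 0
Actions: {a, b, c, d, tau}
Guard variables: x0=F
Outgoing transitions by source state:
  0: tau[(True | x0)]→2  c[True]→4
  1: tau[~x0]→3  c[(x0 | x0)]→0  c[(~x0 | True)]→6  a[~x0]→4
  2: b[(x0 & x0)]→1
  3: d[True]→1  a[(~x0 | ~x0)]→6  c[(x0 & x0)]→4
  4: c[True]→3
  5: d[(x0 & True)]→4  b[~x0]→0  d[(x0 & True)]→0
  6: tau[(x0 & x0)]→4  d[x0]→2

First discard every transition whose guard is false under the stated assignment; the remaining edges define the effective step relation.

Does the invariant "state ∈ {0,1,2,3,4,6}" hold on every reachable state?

Allowed set {0,1,2,3,4,6}
R = {0,1,2,3,4,6}
  0: safe
  1: safe
  2: safe
  3: safe
  4: safe
  6: safe

Answer: INVARIANT HOLDS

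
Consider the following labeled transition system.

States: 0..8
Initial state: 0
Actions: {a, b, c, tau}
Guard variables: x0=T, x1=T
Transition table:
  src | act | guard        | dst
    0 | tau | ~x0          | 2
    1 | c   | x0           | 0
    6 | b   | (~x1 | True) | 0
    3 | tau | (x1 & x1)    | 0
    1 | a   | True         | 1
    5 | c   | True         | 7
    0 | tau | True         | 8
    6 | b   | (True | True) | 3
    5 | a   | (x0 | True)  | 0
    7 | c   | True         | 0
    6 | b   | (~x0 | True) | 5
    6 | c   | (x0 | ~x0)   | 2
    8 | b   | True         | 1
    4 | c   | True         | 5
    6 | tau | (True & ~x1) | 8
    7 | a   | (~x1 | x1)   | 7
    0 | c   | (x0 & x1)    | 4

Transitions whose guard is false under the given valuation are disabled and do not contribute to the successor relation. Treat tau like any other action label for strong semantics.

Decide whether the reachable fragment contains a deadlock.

R = {0,1,4,5,7,8}
  0: c→4  tau→8  [deg 2]
  1: a→1  c→0  [deg 2]
  4: c→5  [deg 1]
  5: a→0  c→7  [deg 2]
  7: a→7  c→0  [deg 2]
  8: b→1  [deg 1]

Answer: DEADLOCK-FREE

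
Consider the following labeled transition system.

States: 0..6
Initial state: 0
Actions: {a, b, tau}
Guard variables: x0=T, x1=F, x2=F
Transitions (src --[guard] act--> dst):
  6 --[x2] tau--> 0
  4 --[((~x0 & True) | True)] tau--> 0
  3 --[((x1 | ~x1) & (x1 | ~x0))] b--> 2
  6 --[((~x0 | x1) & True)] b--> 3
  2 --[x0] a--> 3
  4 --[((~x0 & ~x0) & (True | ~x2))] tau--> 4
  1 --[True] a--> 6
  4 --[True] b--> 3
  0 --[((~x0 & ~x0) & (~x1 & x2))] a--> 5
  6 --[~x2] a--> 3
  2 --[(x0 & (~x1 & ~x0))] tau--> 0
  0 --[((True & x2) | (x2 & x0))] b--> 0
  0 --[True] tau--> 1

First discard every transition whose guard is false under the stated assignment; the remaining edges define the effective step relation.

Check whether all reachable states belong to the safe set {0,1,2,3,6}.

Inv-set: {0,1,2,3,6}
Reachable = {0,1,3,6}
  0: ok
  1: ok
  3: ok
  6: ok

Answer: INVARIANT HOLDS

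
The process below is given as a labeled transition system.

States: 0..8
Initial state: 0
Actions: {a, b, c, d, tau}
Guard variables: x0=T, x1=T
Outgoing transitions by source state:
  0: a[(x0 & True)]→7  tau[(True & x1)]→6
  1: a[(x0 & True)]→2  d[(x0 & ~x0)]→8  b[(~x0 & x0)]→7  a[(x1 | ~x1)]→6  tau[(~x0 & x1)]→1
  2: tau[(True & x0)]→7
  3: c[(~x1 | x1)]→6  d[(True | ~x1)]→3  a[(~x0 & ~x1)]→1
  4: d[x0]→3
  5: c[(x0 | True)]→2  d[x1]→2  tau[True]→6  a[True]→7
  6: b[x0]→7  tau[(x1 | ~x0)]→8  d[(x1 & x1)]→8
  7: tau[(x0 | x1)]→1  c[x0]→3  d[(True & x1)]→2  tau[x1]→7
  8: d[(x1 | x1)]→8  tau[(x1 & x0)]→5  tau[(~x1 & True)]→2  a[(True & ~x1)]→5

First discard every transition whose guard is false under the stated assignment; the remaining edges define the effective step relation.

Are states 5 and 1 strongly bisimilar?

Refine partition for ~:
  P[0] = {{0,1,2,3,4,5,6,7,8}}
  P[1] = {{0},{1},{2},{3},{4},{5},{6},{7},{8}}
9 equivalence class(es) (converged in 2)
[5]={5}  [1]={1}

Answer: NOT BISIMILAR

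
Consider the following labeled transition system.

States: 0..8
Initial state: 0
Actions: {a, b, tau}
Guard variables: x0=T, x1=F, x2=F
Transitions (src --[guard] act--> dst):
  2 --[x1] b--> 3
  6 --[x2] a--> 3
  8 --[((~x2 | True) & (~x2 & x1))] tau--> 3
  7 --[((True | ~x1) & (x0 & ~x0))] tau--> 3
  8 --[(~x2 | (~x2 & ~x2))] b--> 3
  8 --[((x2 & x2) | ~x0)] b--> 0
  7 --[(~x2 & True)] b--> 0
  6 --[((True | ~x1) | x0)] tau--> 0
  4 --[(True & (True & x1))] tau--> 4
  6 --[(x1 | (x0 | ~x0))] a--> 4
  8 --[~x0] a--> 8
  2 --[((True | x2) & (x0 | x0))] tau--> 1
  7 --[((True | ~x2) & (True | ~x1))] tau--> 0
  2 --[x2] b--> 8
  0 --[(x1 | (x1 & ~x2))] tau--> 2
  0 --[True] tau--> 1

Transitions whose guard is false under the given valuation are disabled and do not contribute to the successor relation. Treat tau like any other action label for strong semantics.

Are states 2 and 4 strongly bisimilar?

Answer: NOT BISIMILAR

Analysis:
Bisimulation quotient by refinement:
  P[0] = {{0,1,2,3,4,5,6,7,8}}
  P[1] = {{0,2},{1,3,4,5},{6},{7},{8}}
Fixed point at round 2; 5 class(es).
2∈{0,2}, 4∈{1,3,4,5}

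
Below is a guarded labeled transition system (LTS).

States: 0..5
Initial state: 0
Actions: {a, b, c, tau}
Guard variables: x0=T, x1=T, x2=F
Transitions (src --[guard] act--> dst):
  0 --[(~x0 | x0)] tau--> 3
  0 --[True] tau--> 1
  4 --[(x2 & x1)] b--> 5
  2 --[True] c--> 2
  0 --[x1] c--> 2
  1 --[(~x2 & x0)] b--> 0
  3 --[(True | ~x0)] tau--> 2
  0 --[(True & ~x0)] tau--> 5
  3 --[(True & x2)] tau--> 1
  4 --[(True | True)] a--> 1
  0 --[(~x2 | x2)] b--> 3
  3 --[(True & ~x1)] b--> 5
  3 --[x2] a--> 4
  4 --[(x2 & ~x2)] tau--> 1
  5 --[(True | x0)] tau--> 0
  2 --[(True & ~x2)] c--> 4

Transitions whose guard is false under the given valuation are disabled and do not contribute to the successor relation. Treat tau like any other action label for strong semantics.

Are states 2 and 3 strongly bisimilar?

Answer: NOT BISIMILAR

Analysis:
Compute ~ classes (split until stable):
  π0 = {{0,1,2,3,4,5}}
  π1 = {{0},{1},{2},{3,5},{4}}
  π2 = {{0},{1},{2},{3},{4},{5}}
6 equivalence class(es) (converged in 3)
2∈{2}, 3∈{3}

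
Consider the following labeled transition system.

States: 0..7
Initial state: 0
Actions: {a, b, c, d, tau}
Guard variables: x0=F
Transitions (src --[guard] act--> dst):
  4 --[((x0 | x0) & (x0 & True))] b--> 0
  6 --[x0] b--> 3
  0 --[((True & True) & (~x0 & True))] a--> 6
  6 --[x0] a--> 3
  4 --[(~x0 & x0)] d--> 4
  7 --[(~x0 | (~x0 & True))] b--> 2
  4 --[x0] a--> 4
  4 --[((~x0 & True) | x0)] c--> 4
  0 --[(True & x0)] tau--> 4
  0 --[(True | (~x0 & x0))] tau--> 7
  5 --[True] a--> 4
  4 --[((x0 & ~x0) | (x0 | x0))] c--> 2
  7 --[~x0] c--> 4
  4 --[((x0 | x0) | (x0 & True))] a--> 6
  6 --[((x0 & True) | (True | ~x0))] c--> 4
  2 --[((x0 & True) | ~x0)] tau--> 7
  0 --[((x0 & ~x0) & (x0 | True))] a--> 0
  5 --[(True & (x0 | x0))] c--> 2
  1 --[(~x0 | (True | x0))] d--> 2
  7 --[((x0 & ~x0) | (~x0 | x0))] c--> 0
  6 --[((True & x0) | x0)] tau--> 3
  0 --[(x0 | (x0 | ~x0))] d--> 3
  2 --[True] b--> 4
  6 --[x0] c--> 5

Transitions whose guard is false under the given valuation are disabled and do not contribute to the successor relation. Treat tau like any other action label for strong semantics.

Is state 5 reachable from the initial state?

Guard filter leaves 12 enabled edge(s).
L0 = {0}
L1 = {3,6,7}  total {0,3,6,7}
L2 = {2,4}  total {0,2,3,4,6,7}
R = {0,2,3,4,6,7}

Answer: UNREACHABLE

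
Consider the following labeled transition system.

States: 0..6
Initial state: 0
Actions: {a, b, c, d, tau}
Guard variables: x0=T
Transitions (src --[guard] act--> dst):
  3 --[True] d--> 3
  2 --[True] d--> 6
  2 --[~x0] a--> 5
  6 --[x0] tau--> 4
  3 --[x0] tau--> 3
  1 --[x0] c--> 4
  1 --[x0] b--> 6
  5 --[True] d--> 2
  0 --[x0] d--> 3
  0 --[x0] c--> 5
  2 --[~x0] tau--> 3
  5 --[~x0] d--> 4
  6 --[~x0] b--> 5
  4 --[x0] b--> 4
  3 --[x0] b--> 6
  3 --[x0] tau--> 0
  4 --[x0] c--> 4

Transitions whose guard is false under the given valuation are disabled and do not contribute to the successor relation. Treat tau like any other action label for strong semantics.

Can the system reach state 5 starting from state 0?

After dropping false guards: 13 live edges.
depth 0: {0}
depth 1: {3,5}  total {0,3,5}
depth 2: {2,6}  total {0,2,3,5,6}
depth 3: {4}  total {0,2,3,4,5,6}
Reachable = {0,2,3,4,5,6}
trace reaching 5: c

Answer: REACHABLE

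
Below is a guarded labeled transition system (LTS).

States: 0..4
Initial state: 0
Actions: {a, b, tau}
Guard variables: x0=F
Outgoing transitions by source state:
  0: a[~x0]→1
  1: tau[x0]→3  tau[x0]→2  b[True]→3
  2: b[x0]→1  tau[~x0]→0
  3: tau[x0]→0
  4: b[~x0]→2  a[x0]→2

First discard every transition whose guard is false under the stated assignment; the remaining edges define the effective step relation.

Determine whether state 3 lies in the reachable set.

Guard filter leaves 4 enabled edge(s).
L0 = {0}
L1 = {1}  cumulative {0,1}
L2 = {3}  cumulative {0,1,3}
Reach set: {0,1,3}
trace reaching 3: a·b

Answer: REACHABLE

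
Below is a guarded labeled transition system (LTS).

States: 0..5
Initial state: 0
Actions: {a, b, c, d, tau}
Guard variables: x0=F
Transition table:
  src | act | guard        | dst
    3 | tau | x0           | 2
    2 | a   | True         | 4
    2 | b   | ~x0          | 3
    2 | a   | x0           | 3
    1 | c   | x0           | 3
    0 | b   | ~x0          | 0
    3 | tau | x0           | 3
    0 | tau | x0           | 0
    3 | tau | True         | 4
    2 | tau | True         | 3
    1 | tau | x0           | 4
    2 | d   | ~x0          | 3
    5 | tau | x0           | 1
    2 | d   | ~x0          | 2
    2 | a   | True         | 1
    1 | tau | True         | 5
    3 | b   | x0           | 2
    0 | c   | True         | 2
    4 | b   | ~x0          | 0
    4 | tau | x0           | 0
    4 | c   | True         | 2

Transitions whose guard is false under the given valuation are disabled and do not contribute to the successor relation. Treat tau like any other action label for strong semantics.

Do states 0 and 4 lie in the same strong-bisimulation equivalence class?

Compute ~ classes (split until stable):
  round 0: {{0,1,2,3,4,5}}
  round 1: {{0,4},{1,3},{2},{5}}
  round 2: {{0,4},{1},{2},{3},{5}}
stable after 3 split(s): 5 block(s)
[0]={0,4}  [4]={0,4}

Answer: BISIMILAR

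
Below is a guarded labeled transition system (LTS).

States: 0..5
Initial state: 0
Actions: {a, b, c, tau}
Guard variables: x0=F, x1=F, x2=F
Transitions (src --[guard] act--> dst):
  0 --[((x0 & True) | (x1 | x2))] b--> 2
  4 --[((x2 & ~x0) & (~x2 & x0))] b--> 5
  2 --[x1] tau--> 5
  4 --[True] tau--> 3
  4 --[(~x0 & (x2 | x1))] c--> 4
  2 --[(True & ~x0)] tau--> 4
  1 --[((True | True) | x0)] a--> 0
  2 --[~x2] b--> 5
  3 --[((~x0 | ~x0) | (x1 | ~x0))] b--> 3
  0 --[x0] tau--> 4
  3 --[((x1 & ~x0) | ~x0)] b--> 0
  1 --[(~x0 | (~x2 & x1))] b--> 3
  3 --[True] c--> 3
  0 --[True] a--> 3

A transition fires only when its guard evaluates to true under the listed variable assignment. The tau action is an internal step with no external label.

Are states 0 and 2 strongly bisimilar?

Answer: NOT BISIMILAR

Trace:
Bisimulation quotient by refinement:
  π0 = {{0,1,2,3,4,5}}
  π1 = {{0},{1},{2},{3},{4},{5}}
Fixed point at round 2; 6 class(es).
class of 0: {0}; class of 2: {2}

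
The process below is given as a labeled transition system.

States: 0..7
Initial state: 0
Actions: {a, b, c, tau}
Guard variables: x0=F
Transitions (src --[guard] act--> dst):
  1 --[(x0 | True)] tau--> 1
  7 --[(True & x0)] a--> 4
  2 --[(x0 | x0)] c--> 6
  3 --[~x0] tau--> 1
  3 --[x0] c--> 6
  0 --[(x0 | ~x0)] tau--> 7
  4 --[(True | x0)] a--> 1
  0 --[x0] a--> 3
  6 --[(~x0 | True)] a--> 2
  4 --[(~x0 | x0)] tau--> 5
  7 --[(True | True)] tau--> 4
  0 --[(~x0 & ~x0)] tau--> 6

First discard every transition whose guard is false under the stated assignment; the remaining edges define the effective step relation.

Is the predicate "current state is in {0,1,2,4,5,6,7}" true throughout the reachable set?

Answer: INVARIANT HOLDS

Trace:
Safe = {0,1,2,4,5,6,7}
Reach set: {0,1,2,4,5,6,7}
  0: safe
  1: safe
  2: safe
  4: safe
  5: safe
  6: safe
  7: safe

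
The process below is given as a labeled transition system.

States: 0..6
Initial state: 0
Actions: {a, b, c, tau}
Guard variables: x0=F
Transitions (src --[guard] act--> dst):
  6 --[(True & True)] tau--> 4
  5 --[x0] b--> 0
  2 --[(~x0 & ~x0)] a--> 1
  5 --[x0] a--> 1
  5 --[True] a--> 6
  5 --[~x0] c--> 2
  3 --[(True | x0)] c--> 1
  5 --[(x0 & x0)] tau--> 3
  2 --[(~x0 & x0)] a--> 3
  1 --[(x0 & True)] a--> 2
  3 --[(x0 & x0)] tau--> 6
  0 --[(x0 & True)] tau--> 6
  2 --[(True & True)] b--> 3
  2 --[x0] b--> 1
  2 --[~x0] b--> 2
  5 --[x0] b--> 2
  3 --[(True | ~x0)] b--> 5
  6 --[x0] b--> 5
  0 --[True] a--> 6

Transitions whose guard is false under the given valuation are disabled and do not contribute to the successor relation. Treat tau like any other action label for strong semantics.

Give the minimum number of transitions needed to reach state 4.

BFS to 4:
  depth 0: {0}
  depth 1: {6}
  depth 2: {4}
depth(4)=2, e.g. a·tau

Answer: 2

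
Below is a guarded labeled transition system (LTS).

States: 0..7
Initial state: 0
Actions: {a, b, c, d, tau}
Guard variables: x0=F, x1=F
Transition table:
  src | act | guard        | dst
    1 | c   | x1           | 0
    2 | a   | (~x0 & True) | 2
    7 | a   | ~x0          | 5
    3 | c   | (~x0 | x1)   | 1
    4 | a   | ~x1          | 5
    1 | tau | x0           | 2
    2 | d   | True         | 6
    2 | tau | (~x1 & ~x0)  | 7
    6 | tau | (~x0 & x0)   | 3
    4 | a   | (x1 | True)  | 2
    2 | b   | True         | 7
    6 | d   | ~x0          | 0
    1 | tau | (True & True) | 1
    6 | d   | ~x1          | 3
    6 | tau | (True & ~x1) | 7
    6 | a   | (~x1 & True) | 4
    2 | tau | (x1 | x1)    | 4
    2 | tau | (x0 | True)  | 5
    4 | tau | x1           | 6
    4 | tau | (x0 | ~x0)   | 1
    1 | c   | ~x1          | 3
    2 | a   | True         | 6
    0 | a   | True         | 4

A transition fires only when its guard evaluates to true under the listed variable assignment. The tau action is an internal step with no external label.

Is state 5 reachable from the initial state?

After dropping false guards: 18 live edges.
L0 = {0}
L1 = {4}  now seen {0,4}
L2 = {1,2,5}  now seen {0,1,2,4,5}
L3 = {3,6,7}  now seen {0,1,2,3,4,5,6,7}
Reachable = {0,1,2,3,4,5,6,7}
Path to 5: a·a

Answer: REACHABLE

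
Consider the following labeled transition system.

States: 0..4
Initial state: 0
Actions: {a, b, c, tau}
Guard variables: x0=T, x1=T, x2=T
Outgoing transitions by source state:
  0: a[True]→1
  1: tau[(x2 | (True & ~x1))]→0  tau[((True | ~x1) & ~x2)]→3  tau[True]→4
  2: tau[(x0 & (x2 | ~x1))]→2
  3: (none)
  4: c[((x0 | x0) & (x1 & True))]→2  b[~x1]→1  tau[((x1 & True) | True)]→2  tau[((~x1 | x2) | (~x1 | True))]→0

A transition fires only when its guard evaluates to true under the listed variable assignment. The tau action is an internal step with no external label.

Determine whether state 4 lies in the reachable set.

7 transition(s) survive guard evaluation.
depth 0: {0}
depth 1: {1}  now seen {0,1}
depth 2: {4}  now seen {0,1,4}
depth 3: {2}  now seen {0,1,2,4}
Reachable = {0,1,2,4}
trace reaching 4: a·tau

Answer: REACHABLE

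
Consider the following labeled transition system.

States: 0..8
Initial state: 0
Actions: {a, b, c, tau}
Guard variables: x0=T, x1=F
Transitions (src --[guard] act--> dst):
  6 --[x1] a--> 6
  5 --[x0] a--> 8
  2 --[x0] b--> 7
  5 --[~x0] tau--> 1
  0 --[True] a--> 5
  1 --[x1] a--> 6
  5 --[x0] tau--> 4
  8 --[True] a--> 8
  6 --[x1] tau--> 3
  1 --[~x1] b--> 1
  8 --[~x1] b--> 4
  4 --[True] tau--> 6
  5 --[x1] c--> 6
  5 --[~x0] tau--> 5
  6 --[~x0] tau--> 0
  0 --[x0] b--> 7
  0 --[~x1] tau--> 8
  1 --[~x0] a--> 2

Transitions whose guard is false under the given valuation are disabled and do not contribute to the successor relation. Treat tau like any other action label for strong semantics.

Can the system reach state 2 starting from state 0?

10 transition(s) survive guard evaluation.
depth 0: {0}
depth 1: {5,7,8}  now seen {0,5,7,8}
depth 2: {4}  now seen {0,4,5,7,8}
depth 3: {6}  now seen {0,4,5,6,7,8}
Reach set: {0,4,5,6,7,8}

Answer: UNREACHABLE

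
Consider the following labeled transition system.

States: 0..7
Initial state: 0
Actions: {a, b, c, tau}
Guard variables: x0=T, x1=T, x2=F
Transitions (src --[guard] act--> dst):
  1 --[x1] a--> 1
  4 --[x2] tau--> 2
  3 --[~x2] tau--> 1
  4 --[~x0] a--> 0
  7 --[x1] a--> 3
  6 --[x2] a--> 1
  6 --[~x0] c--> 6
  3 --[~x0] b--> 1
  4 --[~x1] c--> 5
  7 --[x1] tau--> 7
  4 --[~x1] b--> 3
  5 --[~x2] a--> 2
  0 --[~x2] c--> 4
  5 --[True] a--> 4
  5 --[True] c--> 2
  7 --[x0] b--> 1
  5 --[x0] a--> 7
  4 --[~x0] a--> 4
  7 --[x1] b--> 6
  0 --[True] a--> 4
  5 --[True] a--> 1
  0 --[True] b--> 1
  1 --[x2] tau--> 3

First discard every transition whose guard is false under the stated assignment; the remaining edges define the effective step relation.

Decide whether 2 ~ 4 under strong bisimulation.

Compute ~ classes (split until stable):
  round 0: {{0,1,2,3,4,5,6,7}}
  round 1: {{0},{1},{2,4,6},{3},{5},{7}}
6 equivalence class(es) (converged in 2)
2∈{2,4,6}, 4∈{2,4,6}

Answer: BISIMILAR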